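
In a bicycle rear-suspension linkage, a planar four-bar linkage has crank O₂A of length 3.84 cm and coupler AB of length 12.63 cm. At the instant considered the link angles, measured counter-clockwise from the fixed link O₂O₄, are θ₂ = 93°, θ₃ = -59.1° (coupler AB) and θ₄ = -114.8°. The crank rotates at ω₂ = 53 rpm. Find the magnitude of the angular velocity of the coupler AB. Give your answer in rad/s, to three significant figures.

0.953

ω₂ = 5.55 rad/s (from 53 rpm).
Differentiating the loop-closure r₂e^{iθ₂}+r₃e^{iθ₃}=r₁+r₄e^{iθ₄} gives r₂ω₂e^{iθ₂}+r₃ω₃e^{iθ₃}=r₄ω₄e^{iθ₄}.
Eliminating the other unknown: ω₃ = r₂ω₂ sin(θ₄−θ₂) / [r₃ sin(θ₃−θ₄)].
Numerator sine = +0.46639; denominator sine = +0.82610.
Result = 0.0384·5.55·(+0.46639) / (0.1263·(+0.82610)) = +0.95268 rad/s; magnitude 0.95268 rad/s.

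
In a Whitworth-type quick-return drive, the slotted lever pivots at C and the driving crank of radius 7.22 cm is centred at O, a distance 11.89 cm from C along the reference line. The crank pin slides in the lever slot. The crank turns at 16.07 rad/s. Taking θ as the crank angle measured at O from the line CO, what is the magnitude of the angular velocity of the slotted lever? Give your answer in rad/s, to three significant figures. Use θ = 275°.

ω = 16.07 rad/s
Crank pin A relative to C: A = (d + r cosθ, r sinθ); lever angle φ = atan2(r sinθ, d + r cosθ).
Differentiating tanφ: φ̇ = rω(d cosθ + r)/(d² + r² + 2dr cosθ).
d² + r² + 2dr cosθ = |CA|² = 0.0208464 m²;  d cosθ + r = +0.082563 m.
|ω_lever| = |0.0722·16.07·+0.082563| / 0.0208464 = 4.5952 rad/s.

4.60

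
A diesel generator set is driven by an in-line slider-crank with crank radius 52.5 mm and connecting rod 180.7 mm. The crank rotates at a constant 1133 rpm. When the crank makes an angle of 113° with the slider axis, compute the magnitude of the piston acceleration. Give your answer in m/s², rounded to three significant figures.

441

ω = 2π·1133/60 = 118.6 rad/s
x(θ) = r cosθ + √(L² − r² sin²θ); with ω constant, a = ω²·d²x/dθ².
d²x/dθ² = −r cosθ − r²(cos2θ)/√u − r⁴ sin²2θ/(4u^{3/2}),  u = L² − r² sin²θ = 0.030317 m².
Substituting r = 0.0525 m, L = 0.1807 m, θ = 113°: d²x/dθ² = +0.031324 m.
a = ω²·d²x/dθ² = (118.6)²·(+0.031324) = +440.95 m/s²;  |a| = 440.95 m/s².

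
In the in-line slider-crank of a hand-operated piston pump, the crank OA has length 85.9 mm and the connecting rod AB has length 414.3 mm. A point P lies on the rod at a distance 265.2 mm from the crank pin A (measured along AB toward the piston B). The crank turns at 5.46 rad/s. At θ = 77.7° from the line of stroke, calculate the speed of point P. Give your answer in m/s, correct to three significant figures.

0.473

ω = 5.46 rad/s.  Crank-pin speed |V_A| = rω = 0.46901 m/s, perpendicular to OA.
Rod angle: sinφ = −(r/L) sinθ ⇒ φ = -11.688°; ω_rod = −rω cosθ/√(L²−r²sin²θ) = -0.24627 rad/s.
V_P = V_A + ω_rod × AP, with AP = 0.2652 m along the rod.
Components: V_Px = −rω sinθ − a·ω_rod·sinφ = -0.47148 m/s;  V_Py = rω cosθ + a·ω_rod·cosφ = +0.035958 m/s.
|V_P| = √(V_Px² + V_Py²) = 0.47285 m/s.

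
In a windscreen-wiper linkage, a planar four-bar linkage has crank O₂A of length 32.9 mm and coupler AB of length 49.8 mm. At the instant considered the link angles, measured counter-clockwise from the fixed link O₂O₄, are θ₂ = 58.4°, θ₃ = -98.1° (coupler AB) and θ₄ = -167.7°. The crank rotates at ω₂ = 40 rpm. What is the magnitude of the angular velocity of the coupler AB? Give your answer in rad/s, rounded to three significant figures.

2.13

ω₂ = 4.189 rad/s (from 40 rpm).
Differentiating the loop-closure r₂e^{iθ₂}+r₃e^{iθ₃}=r₁+r₄e^{iθ₄} gives r₂ω₂e^{iθ₂}+r₃ω₃e^{iθ₃}=r₄ω₄e^{iθ₄}.
Eliminating the other unknown: ω₃ = r₂ω₂ sin(θ₄−θ₂) / [r₃ sin(θ₃−θ₄)].
Numerator sine = +0.72055; denominator sine = +0.93728.
Result = 0.0329·4.189·(+0.72055) / (0.0498·(+0.93728)) = +2.1274 rad/s; magnitude 2.1274 rad/s.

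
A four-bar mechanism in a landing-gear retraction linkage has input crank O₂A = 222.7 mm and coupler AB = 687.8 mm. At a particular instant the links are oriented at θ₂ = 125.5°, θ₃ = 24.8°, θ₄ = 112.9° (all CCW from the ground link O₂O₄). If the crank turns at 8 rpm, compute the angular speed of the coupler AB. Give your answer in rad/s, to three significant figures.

ω₂ = 0.8378 rad/s (from 8 rpm).
Differentiating the loop-closure r₂e^{iθ₂}+r₃e^{iθ₃}=r₁+r₄e^{iθ₄} gives r₂ω₂e^{iθ₂}+r₃ω₃e^{iθ₃}=r₄ω₄e^{iθ₄}.
Eliminating the other unknown: ω₃ = r₂ω₂ sin(θ₄−θ₂) / [r₃ sin(θ₃−θ₄)].
Numerator sine = -0.21814; denominator sine = -0.99945.
Result = 0.2227·0.8378·(-0.21814) / (0.6878·(-0.99945)) = +0.059205 rad/s; magnitude 0.059205 rad/s.

0.0592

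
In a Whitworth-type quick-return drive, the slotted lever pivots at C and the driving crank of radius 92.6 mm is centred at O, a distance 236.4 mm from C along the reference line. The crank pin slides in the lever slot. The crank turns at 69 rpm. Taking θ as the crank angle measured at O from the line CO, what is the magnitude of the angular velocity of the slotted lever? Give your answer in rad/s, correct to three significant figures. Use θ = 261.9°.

ω = 7.226 rad/s (from 69 rpm).
Crank pin A relative to C: A = (d + r cosθ, r sinθ); lever angle φ = atan2(r sinθ, d + r cosθ).
Differentiating tanφ: φ̇ = rω(d cosθ + r)/(d² + r² + 2dr cosθ).
d² + r² + 2dr cosθ = |CA|² = 0.0582909 m²;  d cosθ + r = +0.059291 m.
|ω_lever| = |0.0926·7.226·+0.059291| / 0.0582909 = 0.68058 rad/s.

0.681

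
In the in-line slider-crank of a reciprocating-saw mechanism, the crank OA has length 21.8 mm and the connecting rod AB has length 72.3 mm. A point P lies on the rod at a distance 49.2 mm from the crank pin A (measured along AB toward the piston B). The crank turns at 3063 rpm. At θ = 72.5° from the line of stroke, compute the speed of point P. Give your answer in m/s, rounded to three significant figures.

ω = 320.8 rad/s.  Crank-pin speed |V_A| = rω = 6.9925 m/s, perpendicular to OA.
Rod angle: sinφ = −(r/L) sinθ ⇒ φ = -16.712°; ω_rod = −rω cosθ/√(L²−r²sin²θ) = -30.365 rad/s.
V_P = V_A + ω_rod × AP, with AP = 0.0492 m along the rod.
Components: V_Px = −rω sinθ − a·ω_rod·sinφ = -7.0985 m/s;  V_Py = rω cosθ + a·ω_rod·cosφ = +0.67181 m/s.
|V_P| = √(V_Px² + V_Py²) = 7.1302 m/s.

7.13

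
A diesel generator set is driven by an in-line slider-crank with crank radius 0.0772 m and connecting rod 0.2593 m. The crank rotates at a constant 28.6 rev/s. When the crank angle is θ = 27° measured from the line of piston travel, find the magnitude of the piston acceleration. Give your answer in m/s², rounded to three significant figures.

2670

ω = 2π·28.6 = 179.7 rad/s
x(θ) = r cosθ + √(L² − r² sin²θ); with ω constant, a = ω²·d²x/dθ².
d²x/dθ² = −r cosθ − r²(cos2θ)/√u − r⁴ sin²2θ/(4u^{3/2}),  u = L² − r² sin²θ = 0.0660081 m².
Substituting r = 0.0772 m, L = 0.2593 m, θ = 27°: d²x/dθ² = -0.082763 m.
a = ω²·d²x/dθ² = (179.7)²·(-0.082763) = -2672.6 m/s²;  |a| = 2672.6 m/s².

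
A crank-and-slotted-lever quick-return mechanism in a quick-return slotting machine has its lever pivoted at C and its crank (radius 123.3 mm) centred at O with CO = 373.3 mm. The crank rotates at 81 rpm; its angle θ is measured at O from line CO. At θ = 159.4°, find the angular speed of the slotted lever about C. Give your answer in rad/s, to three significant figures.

ω = 8.482 rad/s (from 81 rpm).
Crank pin A relative to C: A = (d + r cosθ, r sinθ); lever angle φ = atan2(r sinθ, d + r cosθ).
Differentiating tanφ: φ̇ = rω(d cosθ + r)/(d² + r² + 2dr cosθ).
d² + r² + 2dr cosθ = |CA|² = 0.0683861 m²;  d cosθ + r = -0.22613 m.
|ω_lever| = |0.1233·8.482·-0.22613| / 0.0683861 = 3.4584 rad/s.

3.46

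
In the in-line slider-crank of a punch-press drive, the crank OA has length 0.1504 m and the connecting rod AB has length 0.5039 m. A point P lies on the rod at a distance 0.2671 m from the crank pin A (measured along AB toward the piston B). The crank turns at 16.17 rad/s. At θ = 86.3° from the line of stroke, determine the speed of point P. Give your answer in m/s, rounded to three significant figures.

2.45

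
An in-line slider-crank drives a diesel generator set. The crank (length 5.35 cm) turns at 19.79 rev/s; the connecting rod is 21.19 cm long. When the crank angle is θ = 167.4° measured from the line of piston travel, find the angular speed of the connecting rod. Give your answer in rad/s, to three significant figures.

30.7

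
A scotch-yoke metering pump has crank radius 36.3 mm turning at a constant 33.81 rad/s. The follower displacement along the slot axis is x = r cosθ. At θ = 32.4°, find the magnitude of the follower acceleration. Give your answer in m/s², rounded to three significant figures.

ω = 33.81 rad/s
x = r cosθ ⇒ ẍ = −rω² cosθ (ω constant).
|a| = rω²|cosθ| = 0.0363·(33.81)²·|cos 32.4°| = 35.035 m/s².

35.0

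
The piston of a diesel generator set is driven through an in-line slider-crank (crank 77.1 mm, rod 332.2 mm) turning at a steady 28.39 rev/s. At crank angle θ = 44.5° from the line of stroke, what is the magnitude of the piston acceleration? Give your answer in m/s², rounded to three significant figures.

ω = 2π·28.4 = 178.4 rad/s
x(θ) = r cosθ + √(L² − r² sin²θ); with ω constant, a = ω²·d²x/dθ².
d²x/dθ² = −r cosθ − r²(cos2θ)/√u − r⁴ sin²2θ/(4u^{3/2}),  u = L² − r² sin²θ = 0.107437 m².
Substituting r = 0.0771 m, L = 0.3322 m, θ = 44.5°: d²x/dθ² = -0.055559 m.
a = ω²·d²x/dθ² = (178.4)²·(-0.055559) = -1767.8 m/s²;  |a| = 1767.8 m/s².

1770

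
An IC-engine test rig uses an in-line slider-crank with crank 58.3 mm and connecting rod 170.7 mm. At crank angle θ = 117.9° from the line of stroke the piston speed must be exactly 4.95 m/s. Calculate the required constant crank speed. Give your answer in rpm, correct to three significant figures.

For an in-line slider-crank, |v_piston| = rω|sinθ|·[1 + r cosθ/√(L² − r² sin²θ)].
With r = 0.0583 m, L = 0.1707 m, θ = 117.9°: the bracketed kinematic factor |dx/dθ| = 0.042887 m.
ω = v/|dx/dθ| = 4.95/0.042887 = 115.42 rad/s.
N = 60ω/(2π) = 1102.2 rpm.

1100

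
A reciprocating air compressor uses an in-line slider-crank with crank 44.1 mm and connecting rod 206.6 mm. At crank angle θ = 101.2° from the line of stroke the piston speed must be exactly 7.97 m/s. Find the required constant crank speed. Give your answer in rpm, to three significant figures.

1840

For an in-line slider-crank, |v_piston| = rω|sinθ|·[1 + r cosθ/√(L² − r² sin²θ)].
With r = 0.0441 m, L = 0.2066 m, θ = 101.2°: the bracketed kinematic factor |dx/dθ| = 0.041426 m.
ω = v/|dx/dθ| = 7.97/0.041426 = 192.39 rad/s.
N = 60ω/(2π) = 1837.2 rpm.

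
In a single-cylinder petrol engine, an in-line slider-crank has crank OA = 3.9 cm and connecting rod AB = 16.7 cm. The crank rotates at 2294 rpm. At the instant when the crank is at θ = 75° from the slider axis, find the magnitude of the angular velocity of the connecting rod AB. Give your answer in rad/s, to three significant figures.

ω = 240.2 rad/s (converted from 2294 rpm).
The rod makes angle φ with the slider axis where L sinφ = r sinθ; differentiating, L cosφ·φ̇ = r ω cosθ.
L cosφ = √(L² − r² sin²θ) = 0.1627 m.
|ω_rod| = r ω |cosθ| / √(L² − r² sin²θ) = 0.039·240.2·0.25882/0.1627 = 14.904 rad/s.

14.9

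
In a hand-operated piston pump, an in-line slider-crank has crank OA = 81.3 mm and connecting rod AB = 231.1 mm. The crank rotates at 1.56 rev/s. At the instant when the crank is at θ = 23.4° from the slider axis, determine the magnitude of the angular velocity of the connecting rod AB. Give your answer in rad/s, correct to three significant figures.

3.20

ω = 9.802 rad/s (converted from 1.56 rev/s).
The rod makes angle φ with the slider axis where L sinφ = r sinθ; differentiating, L cosφ·φ̇ = r ω cosθ.
L cosφ = √(L² − r² sin²θ) = 0.22883 m.
|ω_rod| = r ω |cosθ| / √(L² − r² sin²θ) = 0.0813·9.802·0.91775/0.22883 = 3.196 rad/s.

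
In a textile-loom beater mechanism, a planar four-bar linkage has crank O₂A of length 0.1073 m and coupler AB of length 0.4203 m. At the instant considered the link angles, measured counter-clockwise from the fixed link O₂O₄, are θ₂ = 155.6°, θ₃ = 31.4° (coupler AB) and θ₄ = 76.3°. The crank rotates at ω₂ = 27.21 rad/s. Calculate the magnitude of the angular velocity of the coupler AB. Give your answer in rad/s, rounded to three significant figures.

9.67

ω₂ = 27.21 rad/s
Differentiating the loop-closure r₂e^{iθ₂}+r₃e^{iθ₃}=r₁+r₄e^{iθ₄} gives r₂ω₂e^{iθ₂}+r₃ω₃e^{iθ₃}=r₄ω₄e^{iθ₄}.
Eliminating the other unknown: ω₃ = r₂ω₂ sin(θ₄−θ₂) / [r₃ sin(θ₃−θ₄)].
Numerator sine = -0.98261; denominator sine = -0.70587.
Result = 0.1073·27.21·(-0.98261) / (0.4203·(-0.70587)) = +9.67 rad/s; magnitude 9.67 rad/s.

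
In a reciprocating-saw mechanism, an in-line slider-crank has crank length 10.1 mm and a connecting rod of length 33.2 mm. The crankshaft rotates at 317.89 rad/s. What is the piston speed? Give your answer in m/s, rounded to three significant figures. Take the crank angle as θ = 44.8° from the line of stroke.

2.76

ω = 317.9 rad/s
For an in-line slider-crank, x = r cosθ + √(L² − r² sin²θ), so v = −rω sinθ·[1 + r cosθ/√(L² − r² sin²θ)].
With r = 0.0101 m, L = 0.0332 m, θ = 44.8°: √(L² − r² sin²θ) = 0.032428 m.
v = −0.0101·317.9·0.70463·[1 + 0.0101·0.70957/0.032428] = -2.7623 m/s.
|v| = 2.7623 m/s.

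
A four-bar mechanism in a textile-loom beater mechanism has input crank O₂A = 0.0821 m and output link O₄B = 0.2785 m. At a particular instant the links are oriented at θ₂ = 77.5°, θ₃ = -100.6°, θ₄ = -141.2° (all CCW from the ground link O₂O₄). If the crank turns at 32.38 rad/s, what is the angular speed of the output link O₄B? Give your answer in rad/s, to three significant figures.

ω₂ = 32.38 rad/s
Differentiating the loop-closure r₂e^{iθ₂}+r₃e^{iθ₃}=r₁+r₄e^{iθ₄} gives r₂ω₂e^{iθ₂}+r₃ω₃e^{iθ₃}=r₄ω₄e^{iθ₄}.
Eliminating the other unknown: ω₄ = r₂ω₂ sin(θ₂−θ₃) / [r₄ sin(θ₄−θ₃)].
Numerator sine = +0.03316; denominator sine = -0.65077.
Result = 0.0821·32.38·(+0.03316) / (0.2785·(-0.65077)) = -0.48631 rad/s; magnitude 0.48631 rad/s.

0.486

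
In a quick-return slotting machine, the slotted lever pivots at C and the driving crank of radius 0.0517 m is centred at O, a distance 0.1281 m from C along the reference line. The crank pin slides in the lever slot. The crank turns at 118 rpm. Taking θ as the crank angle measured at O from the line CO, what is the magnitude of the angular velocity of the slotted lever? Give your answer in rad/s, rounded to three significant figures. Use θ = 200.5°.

ω = 12.36 rad/s (from 118 rpm).
Crank pin A relative to C: A = (d + r cosθ, r sinθ); lever angle φ = atan2(r sinθ, d + r cosθ).
Differentiating tanφ: φ̇ = rω(d cosθ + r)/(d² + r² + 2dr cosθ).
d² + r² + 2dr cosθ = |CA|² = 0.00667577 m²;  d cosθ + r = -0.068288 m.
|ω_lever| = |0.0517·12.36·-0.068288| / 0.00667577 = 6.5349 rad/s.

6.53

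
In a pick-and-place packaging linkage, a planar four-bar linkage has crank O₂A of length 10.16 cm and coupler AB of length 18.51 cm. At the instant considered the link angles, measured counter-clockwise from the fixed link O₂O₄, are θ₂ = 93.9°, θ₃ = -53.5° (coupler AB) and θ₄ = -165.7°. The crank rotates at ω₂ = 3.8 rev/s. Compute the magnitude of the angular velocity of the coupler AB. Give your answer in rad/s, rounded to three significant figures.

ω₂ = 23.88 rad/s (from 3.8 rev/s).
Differentiating the loop-closure r₂e^{iθ₂}+r₃e^{iθ₃}=r₁+r₄e^{iθ₄} gives r₂ω₂e^{iθ₂}+r₃ω₃e^{iθ₃}=r₄ω₄e^{iθ₄}.
Eliminating the other unknown: ω₃ = r₂ω₂ sin(θ₄−θ₂) / [r₃ sin(θ₃−θ₄)].
Numerator sine = +0.98357; denominator sine = +0.92587.
Result = 0.1016·23.88·(+0.98357) / (0.1851·(+0.92587)) = +13.922 rad/s; magnitude 13.922 rad/s.

13.9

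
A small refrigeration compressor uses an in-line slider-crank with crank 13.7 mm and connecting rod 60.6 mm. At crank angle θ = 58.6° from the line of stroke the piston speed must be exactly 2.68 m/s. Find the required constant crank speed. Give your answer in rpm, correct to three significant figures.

1950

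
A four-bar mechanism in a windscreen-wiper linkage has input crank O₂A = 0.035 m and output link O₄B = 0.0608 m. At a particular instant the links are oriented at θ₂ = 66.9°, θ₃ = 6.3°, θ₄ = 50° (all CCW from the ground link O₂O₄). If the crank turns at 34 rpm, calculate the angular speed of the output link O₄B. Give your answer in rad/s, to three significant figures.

2.58

ω₂ = 3.56 rad/s (from 34 rpm).
Differentiating the loop-closure r₂e^{iθ₂}+r₃e^{iθ₃}=r₁+r₄e^{iθ₄} gives r₂ω₂e^{iθ₂}+r₃ω₃e^{iθ₃}=r₄ω₄e^{iθ₄}.
Eliminating the other unknown: ω₄ = r₂ω₂ sin(θ₂−θ₃) / [r₄ sin(θ₄−θ₃)].
Numerator sine = +0.87121; denominator sine = +0.69088.
Result = 0.035·3.56·(+0.87121) / (0.0608·(+0.69088)) = +2.5846 rad/s; magnitude 2.5846 rad/s.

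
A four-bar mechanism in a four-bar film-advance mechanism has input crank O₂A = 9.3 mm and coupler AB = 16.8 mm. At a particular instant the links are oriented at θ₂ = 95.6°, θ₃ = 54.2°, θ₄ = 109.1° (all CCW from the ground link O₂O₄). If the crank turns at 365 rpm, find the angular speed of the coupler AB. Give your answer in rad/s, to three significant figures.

6.04

ω₂ = 38.22 rad/s (from 365 rpm).
Differentiating the loop-closure r₂e^{iθ₂}+r₃e^{iθ₃}=r₁+r₄e^{iθ₄} gives r₂ω₂e^{iθ₂}+r₃ω₃e^{iθ₃}=r₄ω₄e^{iθ₄}.
Eliminating the other unknown: ω₃ = r₂ω₂ sin(θ₄−θ₂) / [r₃ sin(θ₃−θ₄)].
Numerator sine = +0.23345; denominator sine = -0.81815.
Result = 0.0093·38.22·(+0.23345) / (0.0168·(-0.81815)) = -6.0374 rad/s; magnitude 6.0374 rad/s.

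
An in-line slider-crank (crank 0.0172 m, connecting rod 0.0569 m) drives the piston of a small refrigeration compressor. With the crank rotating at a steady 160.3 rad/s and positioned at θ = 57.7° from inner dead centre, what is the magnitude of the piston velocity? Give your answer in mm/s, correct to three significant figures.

2720

ω = 160.3 rad/s
For an in-line slider-crank, x = r cosθ + √(L² − r² sin²θ), so v = −rω sinθ·[1 + r cosθ/√(L² − r² sin²θ)].
With r = 0.0172 m, L = 0.0569 m, θ = 57.7°: √(L² − r² sin²θ) = 0.055011 m.
v = −0.0172·160.3·0.84526·[1 + 0.0172·0.53435/0.055011] = -2.7199 m/s.
|v| = 2.7199 m/s = 2719.9 mm/s.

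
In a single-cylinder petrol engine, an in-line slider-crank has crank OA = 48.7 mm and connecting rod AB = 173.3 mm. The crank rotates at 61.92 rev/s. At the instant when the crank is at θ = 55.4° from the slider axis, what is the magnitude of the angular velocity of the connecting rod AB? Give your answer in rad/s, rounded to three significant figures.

ω = 389.1 rad/s (converted from 61.92 rev/s).
The rod makes angle φ with the slider axis where L sinφ = r sinθ; differentiating, L cosφ·φ̇ = r ω cosθ.
L cosφ = √(L² − r² sin²θ) = 0.1686 m.
|ω_rod| = r ω |cosθ| / √(L² − r² sin²θ) = 0.0487·389.1·0.56784/0.1686 = 63.813 rad/s.

63.8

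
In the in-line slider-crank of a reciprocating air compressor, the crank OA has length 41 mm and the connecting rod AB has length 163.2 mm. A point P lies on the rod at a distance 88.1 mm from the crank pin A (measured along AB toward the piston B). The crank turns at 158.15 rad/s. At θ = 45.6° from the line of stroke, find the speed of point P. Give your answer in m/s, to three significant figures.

ω = 158.2 rad/s.  Crank-pin speed |V_A| = rω = 6.4842 m/s, perpendicular to OA.
Rod angle: sinφ = −(r/L) sinθ ⇒ φ = -10.340°; ω_rod = −rω cosθ/√(L²−r²sin²θ) = -28.257 rad/s.
V_P = V_A + ω_rod × AP, with AP = 0.0881 m along the rod.
Components: V_Px = −rω sinθ − a·ω_rod·sinφ = -5.0796 m/s;  V_Py = rω cosθ + a·ω_rod·cosφ = +2.0877 m/s.
|V_P| = √(V_Px² + V_Py²) = 5.4919 m/s.

5.49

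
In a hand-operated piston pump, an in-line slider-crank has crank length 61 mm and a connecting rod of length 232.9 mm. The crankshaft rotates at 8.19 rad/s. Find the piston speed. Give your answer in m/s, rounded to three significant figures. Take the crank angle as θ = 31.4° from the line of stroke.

ω = 8.19 rad/s
For an in-line slider-crank, x = r cosθ + √(L² − r² sin²θ), so v = −rω sinθ·[1 + r cosθ/√(L² − r² sin²θ)].
With r = 0.061 m, L = 0.2329 m, θ = 31.4°: √(L² − r² sin²θ) = 0.23072 m.
v = −0.061·8.19·0.52101·[1 + 0.061·0.85355/0.23072] = -0.31903 m/s.
|v| = 0.31903 m/s.

0.319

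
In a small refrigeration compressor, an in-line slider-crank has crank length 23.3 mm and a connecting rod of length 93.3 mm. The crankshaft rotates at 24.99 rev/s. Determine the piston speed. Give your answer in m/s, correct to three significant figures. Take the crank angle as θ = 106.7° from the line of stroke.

ω = 2π·25 = 157 rad/s
For an in-line slider-crank, x = r cosθ + √(L² − r² sin²θ), so v = −rω sinθ·[1 + r cosθ/√(L² − r² sin²θ)].
With r = 0.0233 m, L = 0.0933 m, θ = 106.7°: √(L² − r² sin²θ) = 0.090592 m.
v = −0.0233·157·0.95782·[1 + 0.0233·-0.28736/0.090592] = -3.2452 m/s.
|v| = 3.2452 m/s.

3.25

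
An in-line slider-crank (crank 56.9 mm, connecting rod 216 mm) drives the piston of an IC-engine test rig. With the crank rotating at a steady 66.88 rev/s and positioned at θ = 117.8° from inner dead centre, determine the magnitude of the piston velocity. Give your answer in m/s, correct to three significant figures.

ω = 2π·66.9 = 420.2 rad/s
For an in-line slider-crank, x = r cosθ + √(L² − r² sin²θ), so v = −rω sinθ·[1 + r cosθ/√(L² − r² sin²θ)].
With r = 0.0569 m, L = 0.216 m, θ = 117.8°: √(L² − r² sin²θ) = 0.21005 m.
v = −0.0569·420.2·0.88458·[1 + 0.0569·-0.46639/0.21005] = -18.479 m/s.
|v| = 18.479 m/s.

18.5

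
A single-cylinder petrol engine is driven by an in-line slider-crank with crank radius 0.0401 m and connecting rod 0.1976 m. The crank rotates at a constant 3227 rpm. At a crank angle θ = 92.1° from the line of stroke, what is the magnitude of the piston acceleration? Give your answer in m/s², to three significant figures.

1110

ω = 2π·3227/60 = 337.9 rad/s
x(θ) = r cosθ + √(L² − r² sin²θ); with ω constant, a = ω²·d²x/dθ².
d²x/dθ² = −r cosθ − r²(cos2θ)/√u − r⁴ sin²2θ/(4u^{3/2}),  u = L² − r² sin²θ = 0.0374399 m².
Substituting r = 0.0401 m, L = 0.1976 m, θ = 92.1°: d²x/dθ² = +0.009757 m.
a = ω²·d²x/dθ² = (337.9)²·(+0.009757) = +1114.2 m/s²;  |a| = 1114.2 m/s².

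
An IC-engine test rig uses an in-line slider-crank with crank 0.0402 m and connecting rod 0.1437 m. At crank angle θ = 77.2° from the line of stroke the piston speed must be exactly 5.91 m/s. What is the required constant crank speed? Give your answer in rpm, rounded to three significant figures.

1350

For an in-line slider-crank, |v_piston| = rω|sinθ|·[1 + r cosθ/√(L² − r² sin²θ)].
With r = 0.0402 m, L = 0.1437 m, θ = 77.2°: the bracketed kinematic factor |dx/dθ| = 0.041726 m.
ω = v/|dx/dθ| = 5.91/0.041726 = 141.64 rad/s.
N = 60ω/(2π) = 1352.5 rpm.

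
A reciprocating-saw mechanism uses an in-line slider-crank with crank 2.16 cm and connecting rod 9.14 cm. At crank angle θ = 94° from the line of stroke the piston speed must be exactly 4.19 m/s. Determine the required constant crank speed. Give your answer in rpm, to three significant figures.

1890

For an in-line slider-crank, |v_piston| = rω|sinθ|·[1 + r cosθ/√(L² − r² sin²θ)].
With r = 0.0216 m, L = 0.0914 m, θ = 94°: the bracketed kinematic factor |dx/dθ| = 0.021182 m.
ω = v/|dx/dθ| = 4.19/0.021182 = 197.81 rad/s.
N = 60ω/(2π) = 1889 rpm.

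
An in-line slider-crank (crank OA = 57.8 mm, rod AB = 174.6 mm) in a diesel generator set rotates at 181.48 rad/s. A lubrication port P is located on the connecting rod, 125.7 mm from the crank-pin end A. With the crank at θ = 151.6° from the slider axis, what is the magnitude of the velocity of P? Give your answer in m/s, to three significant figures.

ω = 181.5 rad/s.  Crank-pin speed |V_A| = rω = 10.49 m/s, perpendicular to OA.
Rod angle: sinφ = −(r/L) sinθ ⇒ φ = -9.059°; ω_rod = −rω cosθ/√(L²−r²sin²θ) = +53.515 rad/s.
V_P = V_A + ω_rod × AP, with AP = 0.1257 m along the rod.
Components: V_Px = −rω sinθ − a·ω_rod·sinφ = -3.9299 m/s;  V_Py = rω cosθ + a·ω_rod·cosφ = -2.5842 m/s.
|V_P| = √(V_Px² + V_Py²) = 4.7035 m/s.

4.70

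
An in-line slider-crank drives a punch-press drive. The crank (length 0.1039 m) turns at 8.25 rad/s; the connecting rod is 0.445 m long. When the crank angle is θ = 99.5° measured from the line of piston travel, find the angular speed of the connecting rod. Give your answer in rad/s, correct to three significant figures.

0.327

ω = 8.25 rad/s
The rod makes angle φ with the slider axis where L sinφ = r sinθ; differentiating, L cosφ·φ̇ = r ω cosθ.
L cosφ = √(L² − r² sin²θ) = 0.43304 m.
|ω_rod| = r ω |cosθ| / √(L² − r² sin²θ) = 0.1039·8.25·0.16505/0.43304 = 0.3267 rad/s.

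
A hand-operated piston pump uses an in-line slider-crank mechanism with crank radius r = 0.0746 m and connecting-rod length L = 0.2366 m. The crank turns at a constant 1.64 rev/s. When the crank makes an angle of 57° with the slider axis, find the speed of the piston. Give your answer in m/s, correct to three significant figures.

ω = 2π·1.64 = 10.3 rad/s
For an in-line slider-crank, x = r cosθ + √(L² − r² sin²θ), so v = −rω sinθ·[1 + r cosθ/√(L² − r² sin²θ)].
With r = 0.0746 m, L = 0.2366 m, θ = 57°: √(L² − r² sin²θ) = 0.22818 m.
v = −0.0746·10.3·0.83867·[1 + 0.0746·0.54464/0.22818] = -0.75949 m/s.
|v| = 0.75949 m/s.

0.759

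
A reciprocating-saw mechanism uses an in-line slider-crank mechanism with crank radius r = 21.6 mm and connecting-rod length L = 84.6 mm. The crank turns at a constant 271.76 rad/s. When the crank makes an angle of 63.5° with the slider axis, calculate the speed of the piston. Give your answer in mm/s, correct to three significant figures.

5870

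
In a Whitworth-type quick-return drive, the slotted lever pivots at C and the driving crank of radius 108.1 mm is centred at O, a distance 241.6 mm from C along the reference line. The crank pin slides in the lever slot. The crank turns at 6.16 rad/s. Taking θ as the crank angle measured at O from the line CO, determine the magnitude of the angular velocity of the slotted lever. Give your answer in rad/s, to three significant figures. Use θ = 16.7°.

1.88

ω = 6.16 rad/s
Crank pin A relative to C: A = (d + r cosθ, r sinθ); lever angle φ = atan2(r sinθ, d + r cosθ).
Differentiating tanφ: φ̇ = rω(d cosθ + r)/(d² + r² + 2dr cosθ).
d² + r² + 2dr cosθ = |CA|² = 0.120087 m²;  d cosθ + r = +0.33951 m.
|ω_lever| = |0.1081·6.16·+0.33951| / 0.120087 = 1.8826 rad/s.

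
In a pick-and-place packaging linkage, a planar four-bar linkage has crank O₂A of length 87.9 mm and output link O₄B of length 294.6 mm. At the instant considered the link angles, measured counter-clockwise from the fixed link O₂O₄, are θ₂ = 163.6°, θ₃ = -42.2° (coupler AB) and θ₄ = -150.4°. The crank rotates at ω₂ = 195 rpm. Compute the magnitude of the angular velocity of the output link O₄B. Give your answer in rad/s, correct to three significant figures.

ω₂ = 20.42 rad/s (from 195 rpm).
Differentiating the loop-closure r₂e^{iθ₂}+r₃e^{iθ₃}=r₁+r₄e^{iθ₄} gives r₂ω₂e^{iθ₂}+r₃ω₃e^{iθ₃}=r₄ω₄e^{iθ₄}.
Eliminating the other unknown: ω₄ = r₂ω₂ sin(θ₂−θ₃) / [r₄ sin(θ₄−θ₃)].
Numerator sine = -0.43523; denominator sine = -0.94997.
Result = 0.0879·20.42·(-0.43523) / (0.2946·(-0.94997)) = +2.7914 rad/s; magnitude 2.7914 rad/s.

2.79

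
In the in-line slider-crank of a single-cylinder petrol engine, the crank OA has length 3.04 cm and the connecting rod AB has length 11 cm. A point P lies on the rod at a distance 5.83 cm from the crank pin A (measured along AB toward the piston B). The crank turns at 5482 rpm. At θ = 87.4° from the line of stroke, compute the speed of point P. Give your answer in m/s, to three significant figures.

17.6

ω = 574.1 rad/s.  Crank-pin speed |V_A| = rω = 17.452 m/s, perpendicular to OA.
Rod angle: sinφ = −(r/L) sinθ ⇒ φ = -16.026°; ω_rod = −rω cosθ/√(L²−r²sin²θ) = -7.488 rad/s.
V_P = V_A + ω_rod × AP, with AP = 0.0583 m along the rod.
Components: V_Px = −rω sinθ − a·ω_rod·sinφ = -17.554 m/s;  V_Py = rω cosθ + a·ω_rod·cosφ = +0.37208 m/s.
|V_P| = √(V_Px² + V_Py²) = 17.558 m/s.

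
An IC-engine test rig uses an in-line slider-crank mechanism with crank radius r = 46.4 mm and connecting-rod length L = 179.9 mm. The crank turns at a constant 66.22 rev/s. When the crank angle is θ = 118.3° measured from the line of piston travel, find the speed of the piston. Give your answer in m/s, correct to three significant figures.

14.9

ω = 2π·66.2 = 416.1 rad/s
For an in-line slider-crank, x = r cosθ + √(L² − r² sin²θ), so v = −rω sinθ·[1 + r cosθ/√(L² − r² sin²θ)].
With r = 0.0464 m, L = 0.1799 m, θ = 118.3°: √(L² − r² sin²θ) = 0.1752 m.
v = −0.0464·416.1·0.88048·[1 + 0.0464·-0.47409/0.1752] = -14.864 m/s.
|v| = 14.864 m/s.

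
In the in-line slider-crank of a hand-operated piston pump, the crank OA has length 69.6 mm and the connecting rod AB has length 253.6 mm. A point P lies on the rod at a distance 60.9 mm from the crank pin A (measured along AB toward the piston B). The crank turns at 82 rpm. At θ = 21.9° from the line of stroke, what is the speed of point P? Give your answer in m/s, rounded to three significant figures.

ω = 8.587 rad/s.  Crank-pin speed |V_A| = rω = 0.59766 m/s, perpendicular to OA.
Rod angle: sinφ = −(r/L) sinθ ⇒ φ = -5.875°; ω_rod = −rω cosθ/√(L²−r²sin²θ) = -2.1982 rad/s.
V_P = V_A + ω_rod × AP, with AP = 0.0609 m along the rod.
Components: V_Px = −rω sinθ − a·ω_rod·sinφ = -0.23662 m/s;  V_Py = rω cosθ + a·ω_rod·cosφ = +0.42136 m/s.
|V_P| = √(V_Px² + V_Py²) = 0.48326 m/s.

0.483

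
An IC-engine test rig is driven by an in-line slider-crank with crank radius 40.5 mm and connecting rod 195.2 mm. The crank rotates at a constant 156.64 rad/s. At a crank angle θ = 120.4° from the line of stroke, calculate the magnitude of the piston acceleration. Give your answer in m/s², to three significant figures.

ω = 156.6 rad/s
x(θ) = r cosθ + √(L² − r² sin²θ); with ω constant, a = ω²·d²x/dθ².
d²x/dθ² = −r cosθ − r²(cos2θ)/√u − r⁴ sin²2θ/(4u^{3/2}),  u = L² − r² sin²θ = 0.0368828 m².
Substituting r = 0.0405 m, L = 0.1952 m, θ = 120.4°: d²x/dθ² = +0.024589 m.
a = ω²·d²x/dθ² = (156.6)²·(+0.024589) = +603.31 m/s²;  |a| = 603.31 m/s².

603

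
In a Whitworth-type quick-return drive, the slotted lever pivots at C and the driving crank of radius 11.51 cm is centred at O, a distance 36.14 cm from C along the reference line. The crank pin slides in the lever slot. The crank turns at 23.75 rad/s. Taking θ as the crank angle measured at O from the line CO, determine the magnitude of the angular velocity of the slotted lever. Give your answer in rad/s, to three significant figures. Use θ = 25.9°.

5.50

ω = 23.75 rad/s
Crank pin A relative to C: A = (d + r cosθ, r sinθ); lever angle φ = atan2(r sinθ, d + r cosθ).
Differentiating tanφ: φ̇ = rω(d cosθ + r)/(d² + r² + 2dr cosθ).
d² + r² + 2dr cosθ = |CA|² = 0.218696 m²;  d cosθ + r = +0.4402 m.
|ω_lever| = |0.1151·23.75·+0.4402| / 0.218696 = 5.5024 rad/s.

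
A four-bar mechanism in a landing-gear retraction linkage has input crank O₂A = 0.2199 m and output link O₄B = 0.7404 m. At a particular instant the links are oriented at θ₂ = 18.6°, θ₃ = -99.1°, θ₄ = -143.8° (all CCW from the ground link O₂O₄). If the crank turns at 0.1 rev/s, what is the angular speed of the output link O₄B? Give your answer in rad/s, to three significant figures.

0.235

ω₂ = 0.6283 rad/s (from 0.1 rev/s).
Differentiating the loop-closure r₂e^{iθ₂}+r₃e^{iθ₃}=r₁+r₄e^{iθ₄} gives r₂ω₂e^{iθ₂}+r₃ω₃e^{iθ₃}=r₄ω₄e^{iθ₄}.
Eliminating the other unknown: ω₄ = r₂ω₂ sin(θ₂−θ₃) / [r₄ sin(θ₄−θ₃)].
Numerator sine = +0.88539; denominator sine = -0.70339.
Result = 0.2199·0.6283·(+0.88539) / (0.7404·(-0.70339)) = -0.2349 rad/s; magnitude 0.2349 rad/s.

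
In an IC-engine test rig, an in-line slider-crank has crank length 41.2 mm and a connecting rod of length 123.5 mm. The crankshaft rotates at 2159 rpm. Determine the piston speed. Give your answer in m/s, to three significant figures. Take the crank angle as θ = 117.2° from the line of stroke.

6.96

ω = 2π·2159/60 = 226.1 rad/s
For an in-line slider-crank, x = r cosθ + √(L² − r² sin²θ), so v = −rω sinθ·[1 + r cosθ/√(L² − r² sin²θ)].
With r = 0.0412 m, L = 0.1235 m, θ = 117.2°: √(L² − r² sin²θ) = 0.11794 m.
v = −0.0412·226.1·0.88942·[1 + 0.0412·-0.45710/0.11794] = -6.9619 m/s.
|v| = 6.9619 m/s.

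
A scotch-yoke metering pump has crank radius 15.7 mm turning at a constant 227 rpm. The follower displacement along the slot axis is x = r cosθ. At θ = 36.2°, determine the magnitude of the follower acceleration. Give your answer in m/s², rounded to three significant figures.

7.16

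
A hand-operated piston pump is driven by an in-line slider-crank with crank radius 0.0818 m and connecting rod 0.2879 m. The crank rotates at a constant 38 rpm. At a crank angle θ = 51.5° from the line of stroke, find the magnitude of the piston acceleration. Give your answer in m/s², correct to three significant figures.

0.729

ω = 2π·38/60 = 3.979 rad/s
x(θ) = r cosθ + √(L² − r² sin²θ); with ω constant, a = ω²·d²x/dθ².
d²x/dθ² = −r cosθ − r²(cos2θ)/√u − r⁴ sin²2θ/(4u^{3/2}),  u = L² − r² sin²θ = 0.0787882 m².
Substituting r = 0.0818 m, L = 0.2879 m, θ = 51.5°: d²x/dθ² = -0.04604 m.
a = ω²·d²x/dθ² = (3.979)²·(-0.04604) = -0.72905 m/s²;  |a| = 0.72905 m/s².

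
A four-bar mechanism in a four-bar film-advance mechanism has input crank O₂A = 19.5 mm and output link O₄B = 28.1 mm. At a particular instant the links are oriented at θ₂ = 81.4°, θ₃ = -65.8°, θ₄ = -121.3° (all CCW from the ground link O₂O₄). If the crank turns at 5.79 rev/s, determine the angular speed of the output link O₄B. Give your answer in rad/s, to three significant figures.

ω₂ = 36.38 rad/s (from 5.79 rev/s).
Differentiating the loop-closure r₂e^{iθ₂}+r₃e^{iθ₃}=r₁+r₄e^{iθ₄} gives r₂ω₂e^{iθ₂}+r₃ω₃e^{iθ₃}=r₄ω₄e^{iθ₄}.
Eliminating the other unknown: ω₄ = r₂ω₂ sin(θ₂−θ₃) / [r₄ sin(θ₄−θ₃)].
Numerator sine = +0.54171; denominator sine = -0.82413.
Result = 0.0195·36.38·(+0.54171) / (0.0281·(-0.82413)) = -16.594 rad/s; magnitude 16.594 rad/s.

16.6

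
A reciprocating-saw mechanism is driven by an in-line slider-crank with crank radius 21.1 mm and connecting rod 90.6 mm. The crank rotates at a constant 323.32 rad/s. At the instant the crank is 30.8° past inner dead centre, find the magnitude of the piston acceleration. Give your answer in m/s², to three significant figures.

2150

ω = 323.3 rad/s
x(θ) = r cosθ + √(L² − r² sin²θ); with ω constant, a = ω²·d²x/dθ².
d²x/dθ² = −r cosθ − r²(cos2θ)/√u − r⁴ sin²2θ/(4u^{3/2}),  u = L² − r² sin²θ = 0.00809163 m².
Substituting r = 0.0211 m, L = 0.0906 m, θ = 30.8°: d²x/dθ² = -0.020531 m.
a = ω²·d²x/dθ² = (323.3)²·(-0.020531) = -2146.2 m/s²;  |a| = 2146.2 m/s².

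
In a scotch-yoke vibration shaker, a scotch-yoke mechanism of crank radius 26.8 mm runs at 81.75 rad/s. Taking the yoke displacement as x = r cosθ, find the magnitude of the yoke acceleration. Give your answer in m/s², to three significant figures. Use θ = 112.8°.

69.4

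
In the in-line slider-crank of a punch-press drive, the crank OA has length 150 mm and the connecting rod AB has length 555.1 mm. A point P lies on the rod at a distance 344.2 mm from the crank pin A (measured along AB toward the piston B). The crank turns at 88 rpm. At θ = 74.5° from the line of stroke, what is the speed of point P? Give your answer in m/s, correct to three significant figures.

1.40

ω = 9.215 rad/s.  Crank-pin speed |V_A| = rω = 1.3823 m/s, perpendicular to OA.
Rod angle: sinφ = −(r/L) sinθ ⇒ φ = -15.093°; ω_rod = −rω cosθ/√(L²−r²sin²θ) = -0.68925 rad/s.
V_P = V_A + ω_rod × AP, with AP = 0.3442 m along the rod.
Components: V_Px = −rω sinθ − a·ω_rod·sinφ = -1.3938 m/s;  V_Py = rω cosθ + a·ω_rod·cosφ = +0.14035 m/s.
|V_P| = √(V_Px² + V_Py²) = 1.4009 m/s.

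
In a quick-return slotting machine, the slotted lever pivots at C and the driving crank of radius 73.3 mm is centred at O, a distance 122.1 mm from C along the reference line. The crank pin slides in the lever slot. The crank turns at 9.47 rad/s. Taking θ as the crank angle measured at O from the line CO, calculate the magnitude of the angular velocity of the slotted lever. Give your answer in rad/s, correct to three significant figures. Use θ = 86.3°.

ω = 9.47 rad/s
Crank pin A relative to C: A = (d + r cosθ, r sinθ); lever angle φ = atan2(r sinθ, d + r cosθ).
Differentiating tanφ: φ̇ = rω(d cosθ + r)/(d² + r² + 2dr cosθ).
d² + r² + 2dr cosθ = |CA|² = 0.0214364 m²;  d cosθ + r = +0.081179 m.
|ω_lever| = |0.0733·9.47·+0.081179| / 0.0214364 = 2.6287 rad/s.

2.63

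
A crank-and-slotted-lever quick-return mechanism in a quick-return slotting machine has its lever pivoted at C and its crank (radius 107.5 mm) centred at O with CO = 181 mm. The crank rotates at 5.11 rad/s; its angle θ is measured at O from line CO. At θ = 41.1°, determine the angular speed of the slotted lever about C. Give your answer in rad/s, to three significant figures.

1.82

ω = 5.11 rad/s
Crank pin A relative to C: A = (d + r cosθ, r sinθ); lever angle φ = atan2(r sinθ, d + r cosθ).
Differentiating tanφ: φ̇ = rω(d cosθ + r)/(d² + r² + 2dr cosθ).
d² + r² + 2dr cosθ = |CA|² = 0.0736422 m²;  d cosθ + r = +0.24389 m.
|ω_lever| = |0.1075·5.11·+0.24389| / 0.0736422 = 1.8193 rad/s.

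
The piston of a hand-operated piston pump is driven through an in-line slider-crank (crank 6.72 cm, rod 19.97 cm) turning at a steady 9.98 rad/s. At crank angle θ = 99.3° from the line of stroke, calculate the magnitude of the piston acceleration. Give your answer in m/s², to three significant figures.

3.34

ω = 9.98 rad/s
x(θ) = r cosθ + √(L² − r² sin²θ); with ω constant, a = ω²·d²x/dθ².
d²x/dθ² = −r cosθ − r²(cos2θ)/√u − r⁴ sin²2θ/(4u^{3/2}),  u = L² − r² sin²θ = 0.0354822 m².
Substituting r = 0.0672 m, L = 0.1997 m, θ = 99.3°: d²x/dθ² = +0.033504 m.
a = ω²·d²x/dθ² = (9.98)²·(+0.033504) = +3.337 m/s²;  |a| = 3.337 m/s².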